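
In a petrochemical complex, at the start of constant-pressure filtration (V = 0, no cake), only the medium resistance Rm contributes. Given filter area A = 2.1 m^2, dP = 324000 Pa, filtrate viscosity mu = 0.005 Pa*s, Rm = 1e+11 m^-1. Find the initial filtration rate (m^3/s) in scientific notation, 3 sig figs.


rate = A * dP / (mu * Rm)
rate = 2.1 * 324000 / (0.005 * 1e+11)
rate = 680400.0 / 5.000e+08
rate = 1.36e-03 m^3/s


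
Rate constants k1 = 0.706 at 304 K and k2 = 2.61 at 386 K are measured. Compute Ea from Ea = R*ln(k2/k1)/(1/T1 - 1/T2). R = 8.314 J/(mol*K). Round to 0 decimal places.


Ea = R * ln(k2/k1) / (1/T1 - 1/T2)
ln(k2/k1) = ln(2.61/0.706) = 1.3074903
1/T1 - 1/T2 = 1/304 - 1/386 = 0.000698800109
Ea = 8.314 * 1.3074903 / 0.000698800109
Ea = 15556 J/mol


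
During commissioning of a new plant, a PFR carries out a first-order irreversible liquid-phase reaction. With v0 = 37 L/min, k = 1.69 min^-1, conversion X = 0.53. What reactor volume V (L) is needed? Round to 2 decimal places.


V = (v0/k) * ln(1/(1-X))
V = (37/1.69) * ln(1/(1-0.53))
V = 21.893491 * ln(2.12766)
V = 21.893491 * 0.755023
V = 16.53 L


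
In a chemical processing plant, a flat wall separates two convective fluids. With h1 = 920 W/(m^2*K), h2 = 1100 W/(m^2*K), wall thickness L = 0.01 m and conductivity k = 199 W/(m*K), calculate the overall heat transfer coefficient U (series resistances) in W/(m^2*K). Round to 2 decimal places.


1/U = 1/h1 + L/k + 1/h2
1/U = 1/920 + 0.01/199 + 1/1100
1/U = 0.0010869565 + 5.02513e-05 + 0.0009090909
1/U = 0.0020462987
U = 488.69 W/(m^2*K)


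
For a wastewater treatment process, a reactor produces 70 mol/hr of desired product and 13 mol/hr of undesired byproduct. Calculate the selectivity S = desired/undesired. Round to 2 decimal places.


S = desired product rate / undesired product rate
S = 70 / 13
S = 5.38


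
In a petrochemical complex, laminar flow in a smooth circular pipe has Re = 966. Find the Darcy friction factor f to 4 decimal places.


f = 64 / Re
f = 64 / 966
f = 0.0663


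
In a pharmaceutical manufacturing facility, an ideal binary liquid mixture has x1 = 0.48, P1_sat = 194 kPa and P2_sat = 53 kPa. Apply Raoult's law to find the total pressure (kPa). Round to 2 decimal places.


P = x1*P1_sat + x2*P2_sat
x2 = 1 - x1 = 1 - 0.48 = 0.52
P = 0.48*194 + 0.52*53
P = 93.12 + 27.56
P = 120.68 kPa


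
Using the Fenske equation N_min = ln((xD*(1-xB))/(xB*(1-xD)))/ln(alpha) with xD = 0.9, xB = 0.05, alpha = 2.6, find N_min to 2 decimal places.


N_min = ln((xD*(1-xB))/(xB*(1-xD))) / ln(alpha)
Numerator inside ln: 0.855 / 0.005 = 171.0
ln(171.0) = 5.141664
ln(alpha) = ln(2.6) = 0.955511
N_min = 5.141664 / 0.955511 = 5.38


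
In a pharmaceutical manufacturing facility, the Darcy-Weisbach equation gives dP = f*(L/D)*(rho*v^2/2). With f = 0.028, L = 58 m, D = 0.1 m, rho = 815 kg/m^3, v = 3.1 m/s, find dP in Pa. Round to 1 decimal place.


dP = f * (L/D) * (rho*v^2/2)
dP = 0.028 * (58/0.1) * (815*3.1^2/2)
L/D = 580.0
rho*v^2/2 = 815*9.61/2 = 3916.075
dP = 0.028 * 580.0 * 3916.075
dP = 63597.1 Pa


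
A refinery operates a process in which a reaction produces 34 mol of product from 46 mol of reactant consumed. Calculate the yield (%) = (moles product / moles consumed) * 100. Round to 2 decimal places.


Yield = (moles product / moles consumed) * 100%
Yield = (34 / 46) * 100
Yield = 0.7391 * 100
Yield = 73.91%


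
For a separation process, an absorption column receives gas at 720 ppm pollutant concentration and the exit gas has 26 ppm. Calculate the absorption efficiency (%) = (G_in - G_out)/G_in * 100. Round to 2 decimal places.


Efficiency = (G_in - G_out) / G_in * 100%
Efficiency = (720 - 26) / 720 * 100
Efficiency = 694 / 720 * 100
Efficiency = 96.39%


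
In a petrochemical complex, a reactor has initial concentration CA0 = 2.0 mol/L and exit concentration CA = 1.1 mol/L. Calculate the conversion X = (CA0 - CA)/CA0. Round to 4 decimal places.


X = (CA0 - CA) / CA0
X = (2.0 - 1.1) / 2.0
X = 0.9 / 2.0
X = 0.4500


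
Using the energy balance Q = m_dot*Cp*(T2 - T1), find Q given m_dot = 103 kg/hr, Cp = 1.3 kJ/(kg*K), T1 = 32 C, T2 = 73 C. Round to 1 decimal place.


Q = m_dot * Cp * (T2 - T1)
Q = 103 * 1.3 * (73 - 32)
Q = 103 * 1.3 * 41
Q = 5489.9 kJ/hr


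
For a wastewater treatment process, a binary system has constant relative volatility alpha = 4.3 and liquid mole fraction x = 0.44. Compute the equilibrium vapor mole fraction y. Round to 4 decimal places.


y = alpha*x / (1 + (alpha-1)*x)
y = 4.3*0.44 / (1 + (4.3-1)*0.44)
y = 1.892 / (1 + 1.452)
y = 1.892 / 2.452
y = 0.7716


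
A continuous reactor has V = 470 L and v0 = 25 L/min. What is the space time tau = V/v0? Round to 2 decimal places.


tau = V / v0
tau = 470 / 25
tau = 18.80 min


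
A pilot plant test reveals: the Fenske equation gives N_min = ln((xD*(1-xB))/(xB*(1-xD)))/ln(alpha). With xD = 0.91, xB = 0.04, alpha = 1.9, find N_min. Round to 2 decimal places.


N_min = ln((xD*(1-xB))/(xB*(1-xD))) / ln(alpha)
Numerator inside ln: 0.8736 / 0.0036 = 242.666667
ln(242.666667) = 5.491689
ln(alpha) = ln(1.9) = 0.641854
N_min = 5.491689 / 0.641854 = 8.56


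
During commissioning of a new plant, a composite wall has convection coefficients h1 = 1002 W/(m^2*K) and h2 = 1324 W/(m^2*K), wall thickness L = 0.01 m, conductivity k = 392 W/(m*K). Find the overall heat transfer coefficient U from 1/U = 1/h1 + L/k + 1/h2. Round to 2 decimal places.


1/U = 1/h1 + L/k + 1/h2
1/U = 1/1002 + 0.01/392 + 1/1324
1/U = 0.000998004 + 2.55102e-05 + 0.000755287
1/U = 0.0017788012
U = 562.18 W/(m^2*K)


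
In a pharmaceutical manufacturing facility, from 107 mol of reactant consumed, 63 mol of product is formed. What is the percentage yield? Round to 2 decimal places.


Yield = (moles product / moles consumed) * 100%
Yield = (63 / 107) * 100
Yield = 0.5888 * 100
Yield = 58.88%


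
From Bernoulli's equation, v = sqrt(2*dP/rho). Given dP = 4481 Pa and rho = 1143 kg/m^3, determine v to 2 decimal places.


v = sqrt(2*dP/rho)
v = sqrt(2*4481/1143)
v = sqrt(7.84077)
v = 2.80 m/s


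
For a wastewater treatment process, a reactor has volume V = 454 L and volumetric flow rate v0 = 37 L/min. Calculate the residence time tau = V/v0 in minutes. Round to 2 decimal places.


tau = V / v0
tau = 454 / 37
tau = 12.27 min


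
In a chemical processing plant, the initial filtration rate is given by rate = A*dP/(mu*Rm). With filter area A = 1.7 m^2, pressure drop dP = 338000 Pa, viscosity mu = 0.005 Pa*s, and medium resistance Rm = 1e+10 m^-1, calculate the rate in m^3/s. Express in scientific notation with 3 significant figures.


rate = A * dP / (mu * Rm)
rate = 1.7 * 338000 / (0.005 * 1e+10)
rate = 574600.0 / 5.000e+07
rate = 1.15e-02 m^3/s


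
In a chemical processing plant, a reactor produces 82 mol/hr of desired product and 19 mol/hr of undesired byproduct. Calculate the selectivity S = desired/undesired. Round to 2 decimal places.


S = desired product rate / undesired product rate
S = 82 / 19
S = 4.32


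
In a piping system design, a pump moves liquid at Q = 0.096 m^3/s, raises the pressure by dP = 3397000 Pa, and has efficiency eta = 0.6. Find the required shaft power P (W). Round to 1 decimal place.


P = Q * dP / eta
P = 0.096 * 3397000 / 0.6
P = 326112.0 / 0.6
P = 543520.0 W


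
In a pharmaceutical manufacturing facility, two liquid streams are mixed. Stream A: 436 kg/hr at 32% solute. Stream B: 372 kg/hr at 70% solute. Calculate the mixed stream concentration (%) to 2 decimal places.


Mass balance on solute: F1*x1 + F2*x2 = F3*x3
F3 = F1 + F2 = 436 + 372 = 808 kg/hr
x3 = (F1*x1 + F2*x2)/F3
x3 = (436*0.32 + 372*0.7) / 808
x3 = 49.50%


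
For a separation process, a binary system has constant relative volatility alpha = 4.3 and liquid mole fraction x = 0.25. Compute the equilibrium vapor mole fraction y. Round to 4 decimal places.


y = alpha*x / (1 + (alpha-1)*x)
y = 4.3*0.25 / (1 + (4.3-1)*0.25)
y = 1.075 / (1 + 0.825)
y = 1.075 / 1.825
y = 0.5890


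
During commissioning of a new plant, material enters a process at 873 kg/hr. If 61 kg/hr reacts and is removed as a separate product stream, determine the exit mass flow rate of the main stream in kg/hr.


Steady-state mass balance on the main outlet: F_out = F_in - F_removed
F_out = 873 - 61
F_out = 812 kg/hr


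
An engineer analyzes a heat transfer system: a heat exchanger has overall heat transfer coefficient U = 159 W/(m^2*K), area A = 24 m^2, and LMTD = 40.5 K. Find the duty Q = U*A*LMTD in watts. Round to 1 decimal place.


Q = U * A * LMTD
Q = 159 * 24 * 40.5
Q = 154548.0 W


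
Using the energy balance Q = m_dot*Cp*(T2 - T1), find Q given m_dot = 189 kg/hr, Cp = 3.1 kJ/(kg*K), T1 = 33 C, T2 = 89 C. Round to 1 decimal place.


Q = m_dot * Cp * (T2 - T1)
Q = 189 * 3.1 * (89 - 33)
Q = 189 * 3.1 * 56
Q = 32810.4 kJ/hr


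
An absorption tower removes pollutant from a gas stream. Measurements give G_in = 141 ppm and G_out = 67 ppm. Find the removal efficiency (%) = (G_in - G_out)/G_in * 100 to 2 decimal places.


Efficiency = (G_in - G_out) / G_in * 100%
Efficiency = (141 - 67) / 141 * 100
Efficiency = 74 / 141 * 100
Efficiency = 52.48%


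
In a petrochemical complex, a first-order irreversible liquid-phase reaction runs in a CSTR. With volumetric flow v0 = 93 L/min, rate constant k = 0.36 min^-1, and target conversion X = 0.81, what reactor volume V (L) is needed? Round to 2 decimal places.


V = v0 * X / (k * (1 - X))
V = 93 * 0.81 / (0.36 * (1 - 0.81))
V = 75.33 / (0.36 * 0.19)
V = 75.33 / 0.0684
V = 1101.32 L


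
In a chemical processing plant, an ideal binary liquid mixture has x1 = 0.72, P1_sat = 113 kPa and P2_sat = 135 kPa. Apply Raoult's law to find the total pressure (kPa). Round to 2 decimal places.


P = x1*P1_sat + x2*P2_sat
x2 = 1 - x1 = 1 - 0.72 = 0.28
P = 0.72*113 + 0.28*135
P = 81.36 + 37.8
P = 119.16 kPa


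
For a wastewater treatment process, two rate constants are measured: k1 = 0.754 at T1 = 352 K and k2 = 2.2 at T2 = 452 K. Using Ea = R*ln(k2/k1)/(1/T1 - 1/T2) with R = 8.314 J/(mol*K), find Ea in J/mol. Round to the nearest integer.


Ea = R * ln(k2/k1) / (1/T1 - 1/T2)
ln(k2/k1) = ln(2.2/0.754) = 1.0708203
1/T1 - 1/T2 = 1/352 - 1/452 = 0.00062851971
Ea = 8.314 * 1.0708203 / 0.00062851971
Ea = 14165 J/mol


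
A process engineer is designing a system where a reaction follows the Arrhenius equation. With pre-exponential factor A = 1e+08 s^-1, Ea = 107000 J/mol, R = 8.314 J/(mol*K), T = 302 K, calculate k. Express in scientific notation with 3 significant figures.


k = A * exp(-Ea/(R*T))
k = 1e+08 * exp(-107000 / (8.314 * 302))
k = 1e+08 * exp(-42.615424)
k = 3.11e-11


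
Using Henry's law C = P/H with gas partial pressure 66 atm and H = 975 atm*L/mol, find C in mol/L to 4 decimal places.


C = P / H
C = 66 / 975
C = 0.0677 mol/L


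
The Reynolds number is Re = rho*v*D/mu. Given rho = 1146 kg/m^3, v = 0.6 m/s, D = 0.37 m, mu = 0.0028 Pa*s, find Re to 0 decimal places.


Re = rho * v * D / mu
Re = 1146 * 0.6 * 0.37 / 0.0028
Re = 254.412 / 0.0028
Re = 90861


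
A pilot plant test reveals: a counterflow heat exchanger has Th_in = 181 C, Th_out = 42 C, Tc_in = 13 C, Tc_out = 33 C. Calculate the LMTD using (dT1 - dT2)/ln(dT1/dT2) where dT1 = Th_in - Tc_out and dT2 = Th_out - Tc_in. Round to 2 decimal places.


dT1 = Th_in - Tc_out = 181 - 33 = 148
dT2 = Th_out - Tc_in = 42 - 13 = 29
LMTD = (dT1 - dT2) / ln(dT1/dT2)
LMTD = (148 - 29) / ln(148/29)
LMTD = 73.01 K


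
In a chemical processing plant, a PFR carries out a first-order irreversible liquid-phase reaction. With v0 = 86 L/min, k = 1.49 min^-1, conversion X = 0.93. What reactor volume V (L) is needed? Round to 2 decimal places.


V = (v0/k) * ln(1/(1-X))
V = (86/1.49) * ln(1/(1-0.93))
V = 57.718121 * ln(14.285714)
V = 57.718121 * 2.65926
V = 153.49 L


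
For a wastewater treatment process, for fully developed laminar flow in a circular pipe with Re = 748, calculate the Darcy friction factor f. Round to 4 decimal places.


f = 64 / Re
f = 64 / 748
f = 0.0856


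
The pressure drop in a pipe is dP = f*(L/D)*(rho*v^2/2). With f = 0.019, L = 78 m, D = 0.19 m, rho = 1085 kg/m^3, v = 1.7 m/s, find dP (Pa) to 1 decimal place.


dP = f * (L/D) * (rho*v^2/2)
dP = 0.019 * (78/0.19) * (1085*1.7^2/2)
L/D = 410.52631579
rho*v^2/2 = 1085*2.89/2 = 1567.825
dP = 0.019 * 410.52631579 * 1567.825
dP = 12229.0 Pa


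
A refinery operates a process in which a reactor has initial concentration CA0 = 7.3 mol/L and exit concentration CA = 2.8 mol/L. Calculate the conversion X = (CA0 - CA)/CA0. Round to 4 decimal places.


X = (CA0 - CA) / CA0
X = (7.3 - 2.8) / 7.3
X = 4.5 / 7.3
X = 0.6164


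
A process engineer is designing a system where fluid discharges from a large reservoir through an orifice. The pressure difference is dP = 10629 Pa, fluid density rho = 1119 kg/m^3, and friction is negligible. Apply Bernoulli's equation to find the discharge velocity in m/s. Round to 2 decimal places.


v = sqrt(2*dP/rho)
v = sqrt(2*10629/1119)
v = sqrt(18.997319)
v = 4.36 m/s


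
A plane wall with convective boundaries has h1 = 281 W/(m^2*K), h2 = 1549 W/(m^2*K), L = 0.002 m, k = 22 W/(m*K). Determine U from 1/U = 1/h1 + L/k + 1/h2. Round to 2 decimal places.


1/U = 1/h1 + L/k + 1/h2
1/U = 1/281 + 0.002/22 + 1/1549
1/U = 0.0035587189 + 9.09091e-05 + 0.0006455778
1/U = 0.0042952058
U = 232.82 W/(m^2*K)


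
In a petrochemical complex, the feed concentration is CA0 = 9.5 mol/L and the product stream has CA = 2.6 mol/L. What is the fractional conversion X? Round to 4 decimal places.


X = (CA0 - CA) / CA0
X = (9.5 - 2.6) / 9.5
X = 6.9 / 9.5
X = 0.7263


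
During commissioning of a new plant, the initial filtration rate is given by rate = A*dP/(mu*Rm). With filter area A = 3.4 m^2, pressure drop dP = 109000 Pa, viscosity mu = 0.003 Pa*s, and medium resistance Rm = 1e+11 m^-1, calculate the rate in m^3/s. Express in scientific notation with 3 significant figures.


rate = A * dP / (mu * Rm)
rate = 3.4 * 109000 / (0.003 * 1e+11)
rate = 370600.0 / 3.000e+08
rate = 1.24e-03 m^3/s


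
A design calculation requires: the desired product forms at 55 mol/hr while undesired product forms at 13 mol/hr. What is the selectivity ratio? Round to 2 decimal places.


S = desired product rate / undesired product rate
S = 55 / 13
S = 4.23


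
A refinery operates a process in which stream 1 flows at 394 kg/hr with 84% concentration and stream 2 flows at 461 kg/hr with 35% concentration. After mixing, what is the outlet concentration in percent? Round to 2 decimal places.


Mass balance on solute: F1*x1 + F2*x2 = F3*x3
F3 = F1 + F2 = 394 + 461 = 855 kg/hr
x3 = (F1*x1 + F2*x2)/F3
x3 = (394*0.84 + 461*0.35) / 855
x3 = 57.58%


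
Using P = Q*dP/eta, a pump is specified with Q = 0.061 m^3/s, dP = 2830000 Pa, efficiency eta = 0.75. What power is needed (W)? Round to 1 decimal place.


P = Q * dP / eta
P = 0.061 * 2830000 / 0.75
P = 172630.0 / 0.75
P = 230173.3 W


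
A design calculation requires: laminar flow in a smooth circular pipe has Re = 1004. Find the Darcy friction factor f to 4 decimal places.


f = 64 / Re
f = 64 / 1004
f = 0.0637


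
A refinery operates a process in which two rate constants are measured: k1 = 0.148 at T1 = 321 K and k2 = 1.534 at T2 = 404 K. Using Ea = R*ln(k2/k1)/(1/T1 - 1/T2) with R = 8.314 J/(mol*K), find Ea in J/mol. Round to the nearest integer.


Ea = R * ln(k2/k1) / (1/T1 - 1/T2)
ln(k2/k1) = ln(1.534/0.148) = 2.3384217
1/T1 - 1/T2 = 1/321 - 1/404 = 0.000640017273
Ea = 8.314 * 2.3384217 / 0.000640017273
Ea = 30377 J/mol


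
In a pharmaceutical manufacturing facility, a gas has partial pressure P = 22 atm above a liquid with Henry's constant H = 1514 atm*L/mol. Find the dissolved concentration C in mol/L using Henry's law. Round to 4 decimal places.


C = P / H
C = 22 / 1514
C = 0.0145 mol/L


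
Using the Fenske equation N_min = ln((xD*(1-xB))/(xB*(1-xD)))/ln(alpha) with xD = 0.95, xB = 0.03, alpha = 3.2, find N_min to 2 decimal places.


N_min = ln((xD*(1-xB))/(xB*(1-xD))) / ln(alpha)
Numerator inside ln: 0.9215 / 0.0015 = 614.333333
ln(614.333333) = 6.420538
ln(alpha) = ln(3.2) = 1.163151
N_min = 6.420538 / 1.163151 = 5.52


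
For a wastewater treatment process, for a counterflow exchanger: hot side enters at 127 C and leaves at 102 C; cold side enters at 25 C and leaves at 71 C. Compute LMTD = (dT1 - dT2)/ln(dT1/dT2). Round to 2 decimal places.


dT1 = Th_in - Tc_out = 127 - 71 = 56
dT2 = Th_out - Tc_in = 102 - 25 = 77
LMTD = (dT1 - dT2) / ln(dT1/dT2)
LMTD = (56 - 77) / ln(56/77)
LMTD = 65.94 K


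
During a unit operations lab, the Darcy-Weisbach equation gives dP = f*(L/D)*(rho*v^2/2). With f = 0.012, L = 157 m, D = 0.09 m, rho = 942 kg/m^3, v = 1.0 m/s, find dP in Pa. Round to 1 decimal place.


dP = f * (L/D) * (rho*v^2/2)
dP = 0.012 * (157/0.09) * (942*1.0^2/2)
L/D = 1744.44444444
rho*v^2/2 = 942*1.0/2 = 471.0
dP = 0.012 * 1744.44444444 * 471.0
dP = 9859.6 Pa


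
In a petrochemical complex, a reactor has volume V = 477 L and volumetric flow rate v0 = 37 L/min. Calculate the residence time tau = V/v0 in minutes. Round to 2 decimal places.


tau = V / v0
tau = 477 / 37
tau = 12.89 min


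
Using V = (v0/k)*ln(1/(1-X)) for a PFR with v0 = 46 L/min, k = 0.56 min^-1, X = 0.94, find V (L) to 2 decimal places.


V = (v0/k) * ln(1/(1-X))
V = (46/0.56) * ln(1/(1-0.94))
V = 82.142857 * ln(16.666667)
V = 82.142857 * 2.813411
V = 231.10 L


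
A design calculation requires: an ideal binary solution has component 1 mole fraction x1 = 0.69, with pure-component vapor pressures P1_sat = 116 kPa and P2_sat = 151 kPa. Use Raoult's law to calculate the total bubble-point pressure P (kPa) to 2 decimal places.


P = x1*P1_sat + x2*P2_sat
x2 = 1 - x1 = 1 - 0.69 = 0.31
P = 0.69*116 + 0.31*151
P = 80.04 + 46.81
P = 126.85 kPa


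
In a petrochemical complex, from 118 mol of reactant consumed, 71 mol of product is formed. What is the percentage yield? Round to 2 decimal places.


Yield = (moles product / moles consumed) * 100%
Yield = (71 / 118) * 100
Yield = 0.6017 * 100
Yield = 60.17%


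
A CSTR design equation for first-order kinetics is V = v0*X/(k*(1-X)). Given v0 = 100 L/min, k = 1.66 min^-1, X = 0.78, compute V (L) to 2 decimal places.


V = v0 * X / (k * (1 - X))
V = 100 * 0.78 / (1.66 * (1 - 0.78))
V = 78.0 / (1.66 * 0.22)
V = 78.0 / 0.3652
V = 213.58 L


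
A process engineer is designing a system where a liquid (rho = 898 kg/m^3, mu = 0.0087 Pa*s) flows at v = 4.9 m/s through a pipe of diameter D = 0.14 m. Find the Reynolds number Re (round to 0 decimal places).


Re = rho * v * D / mu
Re = 898 * 4.9 * 0.14 / 0.0087
Re = 616.028 / 0.0087
Re = 70808


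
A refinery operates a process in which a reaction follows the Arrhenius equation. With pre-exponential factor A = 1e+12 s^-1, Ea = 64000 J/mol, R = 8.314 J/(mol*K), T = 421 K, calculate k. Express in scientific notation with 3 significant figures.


k = A * exp(-Ea/(R*T))
k = 1e+12 * exp(-64000 / (8.314 * 421))
k = 1e+12 * exp(-18.284701)
k = 1.15e+04


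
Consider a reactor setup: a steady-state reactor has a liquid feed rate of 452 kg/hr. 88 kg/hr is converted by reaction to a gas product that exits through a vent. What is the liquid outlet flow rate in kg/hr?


Steady-state mass balance on the main outlet: F_out = F_in - F_removed
F_out = 452 - 88
F_out = 364 kg/hr


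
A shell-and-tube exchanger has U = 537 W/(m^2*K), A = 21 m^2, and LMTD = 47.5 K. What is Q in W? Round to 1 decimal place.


Q = U * A * LMTD
Q = 537 * 21 * 47.5
Q = 535657.5 W


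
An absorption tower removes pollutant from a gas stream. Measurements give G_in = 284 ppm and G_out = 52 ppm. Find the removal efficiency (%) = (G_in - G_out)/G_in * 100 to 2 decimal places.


Efficiency = (G_in - G_out) / G_in * 100%
Efficiency = (284 - 52) / 284 * 100
Efficiency = 232 / 284 * 100
Efficiency = 81.69%


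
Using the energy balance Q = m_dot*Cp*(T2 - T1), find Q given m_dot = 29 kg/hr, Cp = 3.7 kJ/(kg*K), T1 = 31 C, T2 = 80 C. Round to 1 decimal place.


Q = m_dot * Cp * (T2 - T1)
Q = 29 * 3.7 * (80 - 31)
Q = 29 * 3.7 * 49
Q = 5257.7 kJ/hr


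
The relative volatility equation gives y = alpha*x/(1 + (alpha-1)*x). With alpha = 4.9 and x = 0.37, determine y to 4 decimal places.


y = alpha*x / (1 + (alpha-1)*x)
y = 4.9*0.37 / (1 + (4.9-1)*0.37)
y = 1.813 / (1 + 1.443)
y = 1.813 / 2.443
y = 0.7421


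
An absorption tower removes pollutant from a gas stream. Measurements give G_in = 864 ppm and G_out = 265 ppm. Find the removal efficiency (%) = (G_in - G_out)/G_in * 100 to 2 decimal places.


Efficiency = (G_in - G_out) / G_in * 100%
Efficiency = (864 - 265) / 864 * 100
Efficiency = 599 / 864 * 100
Efficiency = 69.33%


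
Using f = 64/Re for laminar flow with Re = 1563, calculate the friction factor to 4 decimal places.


f = 64 / Re
f = 64 / 1563
f = 0.0409


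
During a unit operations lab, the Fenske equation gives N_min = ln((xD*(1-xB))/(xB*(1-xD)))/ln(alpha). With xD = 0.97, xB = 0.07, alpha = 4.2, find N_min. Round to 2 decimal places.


N_min = ln((xD*(1-xB))/(xB*(1-xD))) / ln(alpha)
Numerator inside ln: 0.9021 / 0.0021 = 429.571429
ln(429.571429) = 6.062788
ln(alpha) = ln(4.2) = 1.435085
N_min = 6.062788 / 1.435085 = 4.22


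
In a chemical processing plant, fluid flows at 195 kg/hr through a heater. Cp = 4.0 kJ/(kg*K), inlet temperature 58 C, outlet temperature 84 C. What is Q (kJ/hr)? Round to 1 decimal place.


Q = m_dot * Cp * (T2 - T1)
Q = 195 * 4.0 * (84 - 58)
Q = 195 * 4.0 * 26
Q = 20280.0 kJ/hr


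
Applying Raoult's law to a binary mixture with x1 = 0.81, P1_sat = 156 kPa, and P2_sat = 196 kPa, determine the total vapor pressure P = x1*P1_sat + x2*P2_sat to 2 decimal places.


P = x1*P1_sat + x2*P2_sat
x2 = 1 - x1 = 1 - 0.81 = 0.19
P = 0.81*156 + 0.19*196
P = 126.36 + 37.24
P = 163.60 kPa


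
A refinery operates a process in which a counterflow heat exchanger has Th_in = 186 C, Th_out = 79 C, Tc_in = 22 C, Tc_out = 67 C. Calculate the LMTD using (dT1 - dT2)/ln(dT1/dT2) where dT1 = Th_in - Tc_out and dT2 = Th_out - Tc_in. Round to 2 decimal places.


dT1 = Th_in - Tc_out = 186 - 67 = 119
dT2 = Th_out - Tc_in = 79 - 22 = 57
LMTD = (dT1 - dT2) / ln(dT1/dT2)
LMTD = (119 - 57) / ln(119/57)
LMTD = 84.23 K


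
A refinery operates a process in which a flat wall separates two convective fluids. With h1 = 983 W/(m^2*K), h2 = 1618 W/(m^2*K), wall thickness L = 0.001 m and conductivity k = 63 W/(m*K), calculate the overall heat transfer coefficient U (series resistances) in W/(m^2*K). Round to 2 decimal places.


1/U = 1/h1 + L/k + 1/h2
1/U = 1/983 + 0.001/63 + 1/1618
1/U = 0.001017294 + 1.5873e-05 + 0.000618047
1/U = 0.001651214
U = 605.62 W/(m^2*K)


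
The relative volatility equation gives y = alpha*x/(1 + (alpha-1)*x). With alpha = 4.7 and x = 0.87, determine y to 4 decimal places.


y = alpha*x / (1 + (alpha-1)*x)
y = 4.7*0.87 / (1 + (4.7-1)*0.87)
y = 4.089 / (1 + 3.219)
y = 4.089 / 4.219
y = 0.9692


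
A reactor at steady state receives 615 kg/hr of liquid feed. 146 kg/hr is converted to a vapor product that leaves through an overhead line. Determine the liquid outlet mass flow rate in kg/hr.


Steady-state mass balance on the main outlet: F_out = F_in - F_removed
F_out = 615 - 146
F_out = 469 kg/hr


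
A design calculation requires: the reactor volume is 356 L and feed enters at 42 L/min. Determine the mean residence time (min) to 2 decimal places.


tau = V / v0
tau = 356 / 42
tau = 8.48 min


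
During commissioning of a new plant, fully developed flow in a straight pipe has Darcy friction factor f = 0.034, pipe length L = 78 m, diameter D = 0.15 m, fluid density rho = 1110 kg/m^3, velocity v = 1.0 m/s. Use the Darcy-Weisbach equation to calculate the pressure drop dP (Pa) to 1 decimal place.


dP = f * (L/D) * (rho*v^2/2)
dP = 0.034 * (78/0.15) * (1110*1.0^2/2)
L/D = 520.0
rho*v^2/2 = 1110*1.0/2 = 555.0
dP = 0.034 * 520.0 * 555.0
dP = 9812.4 Pa


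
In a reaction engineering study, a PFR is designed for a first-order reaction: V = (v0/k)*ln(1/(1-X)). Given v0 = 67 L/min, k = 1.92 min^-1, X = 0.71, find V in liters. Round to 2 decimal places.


V = (v0/k) * ln(1/(1-X))
V = (67/1.92) * ln(1/(1-0.71))
V = 34.895833 * ln(3.448276)
V = 34.895833 * 1.237874
V = 43.20 L


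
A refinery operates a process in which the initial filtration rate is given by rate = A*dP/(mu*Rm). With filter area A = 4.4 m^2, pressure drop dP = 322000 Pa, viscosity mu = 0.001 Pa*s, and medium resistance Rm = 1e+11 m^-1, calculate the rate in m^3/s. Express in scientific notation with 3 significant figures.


rate = A * dP / (mu * Rm)
rate = 4.4 * 322000 / (0.001 * 1e+11)
rate = 1416800.0 / 1.000e+08
rate = 1.42e-02 m^3/s


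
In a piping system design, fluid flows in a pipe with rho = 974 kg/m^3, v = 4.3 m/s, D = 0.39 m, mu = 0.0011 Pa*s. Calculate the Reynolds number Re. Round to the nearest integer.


Re = rho * v * D / mu
Re = 974 * 4.3 * 0.39 / 0.0011
Re = 1633.398 / 0.0011
Re = 1484907


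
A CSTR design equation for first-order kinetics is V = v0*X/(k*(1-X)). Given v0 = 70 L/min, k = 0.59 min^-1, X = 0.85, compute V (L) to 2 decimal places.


V = v0 * X / (k * (1 - X))
V = 70 * 0.85 / (0.59 * (1 - 0.85))
V = 59.5 / (0.59 * 0.15)
V = 59.5 / 0.0885
V = 672.32 L


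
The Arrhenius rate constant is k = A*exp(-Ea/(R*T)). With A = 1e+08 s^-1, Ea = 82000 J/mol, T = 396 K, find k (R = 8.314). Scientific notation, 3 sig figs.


k = A * exp(-Ea/(R*T))
k = 1e+08 * exp(-82000 / (8.314 * 396))
k = 1e+08 * exp(-24.906267)
k = 1.53e-03


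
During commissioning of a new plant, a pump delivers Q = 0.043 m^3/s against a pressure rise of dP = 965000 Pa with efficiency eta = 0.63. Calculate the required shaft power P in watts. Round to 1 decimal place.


P = Q * dP / eta
P = 0.043 * 965000 / 0.63
P = 41495.0 / 0.63
P = 65865.1 W


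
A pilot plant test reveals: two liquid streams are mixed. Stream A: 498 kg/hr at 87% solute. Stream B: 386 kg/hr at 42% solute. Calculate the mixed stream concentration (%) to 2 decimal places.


Mass balance on solute: F1*x1 + F2*x2 = F3*x3
F3 = F1 + F2 = 498 + 386 = 884 kg/hr
x3 = (F1*x1 + F2*x2)/F3
x3 = (498*0.87 + 386*0.42) / 884
x3 = 67.35%


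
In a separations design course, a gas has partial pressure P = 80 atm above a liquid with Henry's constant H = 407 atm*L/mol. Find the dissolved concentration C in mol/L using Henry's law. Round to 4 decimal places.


C = P / H
C = 80 / 407
C = 0.1966 mol/L


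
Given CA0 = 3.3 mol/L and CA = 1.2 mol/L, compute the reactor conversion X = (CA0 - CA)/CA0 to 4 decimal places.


X = (CA0 - CA) / CA0
X = (3.3 - 1.2) / 3.3
X = 2.1 / 3.3
X = 0.6364


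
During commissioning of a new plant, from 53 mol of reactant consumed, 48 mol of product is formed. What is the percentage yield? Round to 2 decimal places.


Yield = (moles product / moles consumed) * 100%
Yield = (48 / 53) * 100
Yield = 0.9057 * 100
Yield = 90.57%


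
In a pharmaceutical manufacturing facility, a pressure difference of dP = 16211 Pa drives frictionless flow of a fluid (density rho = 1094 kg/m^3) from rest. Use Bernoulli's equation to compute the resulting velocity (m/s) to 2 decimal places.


v = sqrt(2*dP/rho)
v = sqrt(2*16211/1094)
v = sqrt(29.636197)
v = 5.44 m/s


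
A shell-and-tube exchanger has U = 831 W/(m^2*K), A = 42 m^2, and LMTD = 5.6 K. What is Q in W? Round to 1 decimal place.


Q = U * A * LMTD
Q = 831 * 42 * 5.6
Q = 195451.2 W


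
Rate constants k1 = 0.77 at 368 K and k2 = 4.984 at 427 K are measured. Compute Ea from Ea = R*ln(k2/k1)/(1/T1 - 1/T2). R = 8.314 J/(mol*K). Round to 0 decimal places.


Ea = R * ln(k2/k1) / (1/T1 - 1/T2)
ln(k2/k1) = ln(4.984/0.77) = 1.8675975
1/T1 - 1/T2 = 1/368 - 1/427 = 0.00037547093
Ea = 8.314 * 1.8675975 / 0.00037547093
Ea = 41354 J/mol


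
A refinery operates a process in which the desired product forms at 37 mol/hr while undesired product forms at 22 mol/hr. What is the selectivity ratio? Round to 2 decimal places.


S = desired product rate / undesired product rate
S = 37 / 22
S = 1.68


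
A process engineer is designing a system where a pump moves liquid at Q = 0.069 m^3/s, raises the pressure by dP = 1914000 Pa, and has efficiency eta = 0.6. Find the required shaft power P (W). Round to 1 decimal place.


P = Q * dP / eta
P = 0.069 * 1914000 / 0.6
P = 132066.0 / 0.6
P = 220110.0 W


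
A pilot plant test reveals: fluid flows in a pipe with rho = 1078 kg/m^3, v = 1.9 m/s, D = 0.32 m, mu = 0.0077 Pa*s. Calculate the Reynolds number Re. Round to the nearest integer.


Re = rho * v * D / mu
Re = 1078 * 1.9 * 0.32 / 0.0077
Re = 655.424 / 0.0077
Re = 85120


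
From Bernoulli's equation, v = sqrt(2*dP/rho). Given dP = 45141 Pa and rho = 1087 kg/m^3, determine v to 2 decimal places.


v = sqrt(2*dP/rho)
v = sqrt(2*45141/1087)
v = sqrt(83.056118)
v = 9.11 m/s


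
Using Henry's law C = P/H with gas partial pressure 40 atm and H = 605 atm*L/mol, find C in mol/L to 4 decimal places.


C = P / H
C = 40 / 605
C = 0.0661 mol/L


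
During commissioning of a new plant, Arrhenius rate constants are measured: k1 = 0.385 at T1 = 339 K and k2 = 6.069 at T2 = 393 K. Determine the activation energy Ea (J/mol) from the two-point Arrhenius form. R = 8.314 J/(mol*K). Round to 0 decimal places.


Ea = R * ln(k2/k1) / (1/T1 - 1/T2)
ln(k2/k1) = ln(6.069/0.385) = 2.7577058
1/T1 - 1/T2 = 1/339 - 1/393 = 0.000405323245
Ea = 8.314 * 2.7577058 / 0.000405323245
Ea = 56566 J/mol


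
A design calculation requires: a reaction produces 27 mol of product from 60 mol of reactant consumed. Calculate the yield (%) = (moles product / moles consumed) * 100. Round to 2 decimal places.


Yield = (moles product / moles consumed) * 100%
Yield = (27 / 60) * 100
Yield = 0.45 * 100
Yield = 45.00%


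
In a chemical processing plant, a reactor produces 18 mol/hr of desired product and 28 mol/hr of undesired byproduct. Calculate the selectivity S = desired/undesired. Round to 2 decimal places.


S = desired product rate / undesired product rate
S = 18 / 28
S = 0.64


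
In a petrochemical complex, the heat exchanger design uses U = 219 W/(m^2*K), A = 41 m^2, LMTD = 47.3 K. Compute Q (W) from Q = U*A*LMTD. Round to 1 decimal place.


Q = U * A * LMTD
Q = 219 * 41 * 47.3
Q = 424706.7 W


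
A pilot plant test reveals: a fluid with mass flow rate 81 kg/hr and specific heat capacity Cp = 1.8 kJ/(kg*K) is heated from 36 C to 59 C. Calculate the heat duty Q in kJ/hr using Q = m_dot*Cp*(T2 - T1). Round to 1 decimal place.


Q = m_dot * Cp * (T2 - T1)
Q = 81 * 1.8 * (59 - 36)
Q = 81 * 1.8 * 23
Q = 3353.4 kJ/hr


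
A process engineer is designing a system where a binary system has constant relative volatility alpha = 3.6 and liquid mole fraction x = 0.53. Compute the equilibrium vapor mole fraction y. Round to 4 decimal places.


y = alpha*x / (1 + (alpha-1)*x)
y = 3.6*0.53 / (1 + (3.6-1)*0.53)
y = 1.908 / (1 + 1.378)
y = 1.908 / 2.378
y = 0.8024


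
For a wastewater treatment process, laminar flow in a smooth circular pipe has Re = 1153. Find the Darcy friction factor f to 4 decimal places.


f = 64 / Re
f = 64 / 1153
f = 0.0555


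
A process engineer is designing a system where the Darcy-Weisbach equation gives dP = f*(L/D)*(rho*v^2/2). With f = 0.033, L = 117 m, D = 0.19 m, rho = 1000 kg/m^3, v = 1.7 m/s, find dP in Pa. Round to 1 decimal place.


dP = f * (L/D) * (rho*v^2/2)
dP = 0.033 * (117/0.19) * (1000*1.7^2/2)
L/D = 615.78947368
rho*v^2/2 = 1000*2.89/2 = 1445.0
dP = 0.033 * 615.78947368 * 1445.0
dP = 29363.9 Pa


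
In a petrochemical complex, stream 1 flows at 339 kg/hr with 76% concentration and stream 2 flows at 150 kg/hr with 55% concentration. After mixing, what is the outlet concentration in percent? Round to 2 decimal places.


Mass balance on solute: F1*x1 + F2*x2 = F3*x3
F3 = F1 + F2 = 339 + 150 = 489 kg/hr
x3 = (F1*x1 + F2*x2)/F3
x3 = (339*0.76 + 150*0.55) / 489
x3 = 69.56%


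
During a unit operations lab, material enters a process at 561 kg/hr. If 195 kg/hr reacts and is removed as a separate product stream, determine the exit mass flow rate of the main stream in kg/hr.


Steady-state mass balance on the main outlet: F_out = F_in - F_removed
F_out = 561 - 195
F_out = 366 kg/hr


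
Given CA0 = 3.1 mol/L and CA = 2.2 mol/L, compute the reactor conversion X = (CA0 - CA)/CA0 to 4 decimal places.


X = (CA0 - CA) / CA0
X = (3.1 - 2.2) / 3.1
X = 0.9 / 3.1
X = 0.2903


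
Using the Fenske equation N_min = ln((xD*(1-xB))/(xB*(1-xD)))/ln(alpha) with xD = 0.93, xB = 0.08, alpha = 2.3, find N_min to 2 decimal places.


N_min = ln((xD*(1-xB))/(xB*(1-xD))) / ln(alpha)
Numerator inside ln: 0.8556 / 0.0056 = 152.785714
ln(152.785714) = 5.029036
ln(alpha) = ln(2.3) = 0.832909
N_min = 5.029036 / 0.832909 = 6.04


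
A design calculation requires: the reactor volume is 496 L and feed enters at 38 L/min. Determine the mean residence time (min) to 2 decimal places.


tau = V / v0
tau = 496 / 38
tau = 13.05 min


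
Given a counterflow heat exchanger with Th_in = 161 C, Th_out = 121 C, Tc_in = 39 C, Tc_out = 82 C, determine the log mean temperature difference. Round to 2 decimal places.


dT1 = Th_in - Tc_out = 161 - 82 = 79
dT2 = Th_out - Tc_in = 121 - 39 = 82
LMTD = (dT1 - dT2) / ln(dT1/dT2)
LMTD = (79 - 82) / ln(79/82)
LMTD = 80.49 K


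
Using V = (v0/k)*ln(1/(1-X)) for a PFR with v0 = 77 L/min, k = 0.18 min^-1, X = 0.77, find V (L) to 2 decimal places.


V = (v0/k) * ln(1/(1-X))
V = (77/0.18) * ln(1/(1-0.77))
V = 427.777778 * ln(4.347826)
V = 427.777778 * 1.469676
V = 628.69 L


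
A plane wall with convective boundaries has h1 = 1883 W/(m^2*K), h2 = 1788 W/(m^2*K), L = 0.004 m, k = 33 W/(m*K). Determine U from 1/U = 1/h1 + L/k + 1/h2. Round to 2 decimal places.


1/U = 1/h1 + L/k + 1/h2
1/U = 1/1883 + 0.004/33 + 1/1788
1/U = 0.0005310674 + 0.0001212121 + 0.0005592841
1/U = 0.0012115636
U = 825.38 W/(m^2*K)


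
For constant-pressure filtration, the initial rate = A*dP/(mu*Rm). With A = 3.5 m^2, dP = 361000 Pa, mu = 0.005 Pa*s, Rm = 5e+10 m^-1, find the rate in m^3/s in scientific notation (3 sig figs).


rate = A * dP / (mu * Rm)
rate = 3.5 * 361000 / (0.005 * 5e+10)
rate = 1263500.0 / 2.500e+08
rate = 5.05e-03 m^3/s


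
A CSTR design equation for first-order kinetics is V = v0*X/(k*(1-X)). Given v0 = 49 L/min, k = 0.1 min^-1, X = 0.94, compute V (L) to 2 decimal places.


V = v0 * X / (k * (1 - X))
V = 49 * 0.94 / (0.1 * (1 - 0.94))
V = 46.06 / (0.1 * 0.06)
V = 46.06 / 0.006
V = 7676.67 L


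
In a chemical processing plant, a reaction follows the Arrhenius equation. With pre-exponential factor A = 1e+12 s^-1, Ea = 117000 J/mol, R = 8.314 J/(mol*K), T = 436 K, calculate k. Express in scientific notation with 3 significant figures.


k = A * exp(-Ea/(R*T))
k = 1e+12 * exp(-117000 / (8.314 * 436))
k = 1e+12 * exp(-32.276717)
k = 9.60e-03


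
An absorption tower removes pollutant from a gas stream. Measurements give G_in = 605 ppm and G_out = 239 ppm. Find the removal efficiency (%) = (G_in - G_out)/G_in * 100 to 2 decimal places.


Efficiency = (G_in - G_out) / G_in * 100%
Efficiency = (605 - 239) / 605 * 100
Efficiency = 366 / 605 * 100
Efficiency = 60.50%


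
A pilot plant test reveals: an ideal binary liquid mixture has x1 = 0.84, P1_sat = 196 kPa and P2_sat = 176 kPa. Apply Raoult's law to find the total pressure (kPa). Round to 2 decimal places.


P = x1*P1_sat + x2*P2_sat
x2 = 1 - x1 = 1 - 0.84 = 0.16
P = 0.84*196 + 0.16*176
P = 164.64 + 28.16
P = 192.80 kPa


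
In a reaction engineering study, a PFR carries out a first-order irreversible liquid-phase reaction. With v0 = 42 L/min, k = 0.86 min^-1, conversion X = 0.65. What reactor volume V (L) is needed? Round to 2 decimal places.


V = (v0/k) * ln(1/(1-X))
V = (42/0.86) * ln(1/(1-0.65))
V = 48.837209 * ln(2.857143)
V = 48.837209 * 1.049822
V = 51.27 L


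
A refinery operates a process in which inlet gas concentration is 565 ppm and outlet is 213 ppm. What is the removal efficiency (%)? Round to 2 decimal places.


Efficiency = (G_in - G_out) / G_in * 100%
Efficiency = (565 - 213) / 565 * 100
Efficiency = 352 / 565 * 100
Efficiency = 62.30%


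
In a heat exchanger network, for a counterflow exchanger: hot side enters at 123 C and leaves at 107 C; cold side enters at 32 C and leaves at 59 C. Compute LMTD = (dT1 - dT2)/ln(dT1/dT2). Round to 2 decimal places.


dT1 = Th_in - Tc_out = 123 - 59 = 64
dT2 = Th_out - Tc_in = 107 - 32 = 75
LMTD = (dT1 - dT2) / ln(dT1/dT2)
LMTD = (64 - 75) / ln(64/75)
LMTD = 69.35 K


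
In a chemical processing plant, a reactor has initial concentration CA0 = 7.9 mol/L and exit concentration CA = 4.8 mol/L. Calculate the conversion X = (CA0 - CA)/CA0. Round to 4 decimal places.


X = (CA0 - CA) / CA0
X = (7.9 - 4.8) / 7.9
X = 3.1 / 7.9
X = 0.3924


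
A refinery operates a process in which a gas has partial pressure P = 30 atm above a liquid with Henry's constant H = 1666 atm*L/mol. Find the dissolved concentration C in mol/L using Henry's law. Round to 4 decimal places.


C = P / H
C = 30 / 1666
C = 0.0180 mol/L


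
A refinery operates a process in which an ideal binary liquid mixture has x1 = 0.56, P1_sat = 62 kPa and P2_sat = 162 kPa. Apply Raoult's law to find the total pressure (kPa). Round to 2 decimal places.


P = x1*P1_sat + x2*P2_sat
x2 = 1 - x1 = 1 - 0.56 = 0.44
P = 0.56*62 + 0.44*162
P = 34.72 + 71.28
P = 106.00 kPa


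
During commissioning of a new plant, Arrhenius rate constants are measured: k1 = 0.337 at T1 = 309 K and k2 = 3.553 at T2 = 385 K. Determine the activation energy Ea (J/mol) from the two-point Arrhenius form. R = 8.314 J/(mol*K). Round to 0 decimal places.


Ea = R * ln(k2/k1) / (1/T1 - 1/T2)
ln(k2/k1) = ln(3.553/0.337) = 2.3554647
1/T1 - 1/T2 = 1/309 - 1/385 = 0.000638843357
Ea = 8.314 * 2.3554647 / 0.000638843357
Ea = 30654 J/mol


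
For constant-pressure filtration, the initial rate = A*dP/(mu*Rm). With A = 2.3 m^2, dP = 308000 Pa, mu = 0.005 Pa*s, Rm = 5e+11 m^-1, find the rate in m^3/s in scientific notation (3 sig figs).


rate = A * dP / (mu * Rm)
rate = 2.3 * 308000 / (0.005 * 5e+11)
rate = 708400.0 / 2.500e+09
rate = 2.83e-04 m^3/s


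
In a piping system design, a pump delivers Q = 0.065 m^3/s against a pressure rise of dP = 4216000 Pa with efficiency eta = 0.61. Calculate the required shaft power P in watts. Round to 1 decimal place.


P = Q * dP / eta
P = 0.065 * 4216000 / 0.61
P = 274040.0 / 0.61
P = 449245.9 W


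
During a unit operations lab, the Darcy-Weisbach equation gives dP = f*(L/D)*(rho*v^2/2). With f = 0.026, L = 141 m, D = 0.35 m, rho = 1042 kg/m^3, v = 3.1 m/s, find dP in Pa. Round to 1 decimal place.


dP = f * (L/D) * (rho*v^2/2)
dP = 0.026 * (141/0.35) * (1042*3.1^2/2)
L/D = 402.85714286
rho*v^2/2 = 1042*9.61/2 = 5006.81
dP = 0.026 * 402.85714286 * 5006.81
dP = 52442.8 Pa


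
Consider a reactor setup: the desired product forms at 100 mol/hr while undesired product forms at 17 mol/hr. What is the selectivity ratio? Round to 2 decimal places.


S = desired product rate / undesired product rate
S = 100 / 17
S = 5.88


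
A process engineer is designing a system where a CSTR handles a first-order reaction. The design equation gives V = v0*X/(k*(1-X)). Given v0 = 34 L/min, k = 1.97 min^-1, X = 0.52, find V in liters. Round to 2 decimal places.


V = v0 * X / (k * (1 - X))
V = 34 * 0.52 / (1.97 * (1 - 0.52))
V = 17.68 / (1.97 * 0.48)
V = 17.68 / 0.9456
V = 18.70 L


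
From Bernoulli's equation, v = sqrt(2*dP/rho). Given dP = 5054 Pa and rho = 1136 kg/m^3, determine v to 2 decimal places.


v = sqrt(2*dP/rho)
v = sqrt(2*5054/1136)
v = sqrt(8.897887)
v = 2.98 m/s
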